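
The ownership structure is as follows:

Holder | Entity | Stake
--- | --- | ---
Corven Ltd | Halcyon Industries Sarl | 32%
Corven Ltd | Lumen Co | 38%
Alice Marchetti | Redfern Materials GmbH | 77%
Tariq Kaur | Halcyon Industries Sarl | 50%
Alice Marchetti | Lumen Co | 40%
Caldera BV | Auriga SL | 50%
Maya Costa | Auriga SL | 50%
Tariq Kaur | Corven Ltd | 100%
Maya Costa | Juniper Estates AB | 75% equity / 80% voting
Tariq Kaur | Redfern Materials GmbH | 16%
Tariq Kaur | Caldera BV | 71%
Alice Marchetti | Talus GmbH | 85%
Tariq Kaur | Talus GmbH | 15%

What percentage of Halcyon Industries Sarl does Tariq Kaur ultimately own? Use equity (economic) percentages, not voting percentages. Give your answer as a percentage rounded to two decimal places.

82.00%

Tariq reaches Halcyon along 2 paths.
Via Corven: 100% × 32% = 32%.
Direct stake: 50% = 50%.
Total: 32% + 50% = 82%.
Rounded: 82.00%.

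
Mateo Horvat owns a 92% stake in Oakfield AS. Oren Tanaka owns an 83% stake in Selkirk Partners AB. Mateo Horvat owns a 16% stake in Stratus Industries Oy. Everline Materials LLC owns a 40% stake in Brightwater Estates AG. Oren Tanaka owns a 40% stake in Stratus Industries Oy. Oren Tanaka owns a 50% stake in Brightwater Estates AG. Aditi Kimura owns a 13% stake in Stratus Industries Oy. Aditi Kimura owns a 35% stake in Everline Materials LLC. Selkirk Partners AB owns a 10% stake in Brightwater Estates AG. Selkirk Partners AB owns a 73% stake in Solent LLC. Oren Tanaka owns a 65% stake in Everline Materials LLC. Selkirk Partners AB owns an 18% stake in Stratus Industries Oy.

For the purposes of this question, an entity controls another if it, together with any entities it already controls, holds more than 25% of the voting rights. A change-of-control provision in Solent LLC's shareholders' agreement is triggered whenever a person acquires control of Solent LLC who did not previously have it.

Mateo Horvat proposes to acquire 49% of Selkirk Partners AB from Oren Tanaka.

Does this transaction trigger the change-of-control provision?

Yes

The purchase adds only to Mateo's holdings (Oren's stake shrinks), so Mateo is the only person who could newly come to control Solent.
Mateo holds 92% of Oakfield, so Mateo controls Oakfield.
Neither Mateo nor any entity Mateo controls holds any voting interest in Solent.
So before the transaction, Mateo does not control Solent.
After the purchase, Mateo holds 49% of Selkirk directly, and Oren's stake falls to 34%.
Mateo holds 49% of Selkirk, so Mateo controls Selkirk.
Selkirk holds 73% of Solent, so Mateo controls Solent.
Mateo did not control Solent before and does after, so the clause is triggered.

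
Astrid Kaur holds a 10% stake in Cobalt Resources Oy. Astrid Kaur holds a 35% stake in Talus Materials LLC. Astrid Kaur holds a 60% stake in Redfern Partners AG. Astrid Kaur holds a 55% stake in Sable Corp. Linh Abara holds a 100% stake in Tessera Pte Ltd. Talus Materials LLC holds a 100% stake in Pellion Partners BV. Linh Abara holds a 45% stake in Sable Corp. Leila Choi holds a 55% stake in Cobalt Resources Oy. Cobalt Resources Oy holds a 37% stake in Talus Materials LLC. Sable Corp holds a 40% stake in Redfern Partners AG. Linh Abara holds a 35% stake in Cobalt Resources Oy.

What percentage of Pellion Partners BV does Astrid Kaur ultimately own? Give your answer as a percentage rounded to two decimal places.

Astrid reaches Pellion along 2 paths.
Via Cobalt → Talus: 10% × 37% × 100% = 3.7%.
Via Talus: 35% × 100% = 35%.
Total: 3.7% + 35% = 38.7%.
Rounded: 38.70%.

38.70%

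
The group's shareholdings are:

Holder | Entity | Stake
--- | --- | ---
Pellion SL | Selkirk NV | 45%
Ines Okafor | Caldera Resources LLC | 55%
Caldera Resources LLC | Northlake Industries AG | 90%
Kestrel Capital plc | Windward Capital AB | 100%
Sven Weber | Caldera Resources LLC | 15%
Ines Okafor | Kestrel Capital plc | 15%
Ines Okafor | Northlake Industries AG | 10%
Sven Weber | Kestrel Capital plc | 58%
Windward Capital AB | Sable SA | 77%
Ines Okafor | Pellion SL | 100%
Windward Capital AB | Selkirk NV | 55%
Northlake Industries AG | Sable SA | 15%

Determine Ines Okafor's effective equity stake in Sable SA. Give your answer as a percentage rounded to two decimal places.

Ines reaches Sable along 3 paths.
Via Caldera → Northlake: 55% × 90% × 15% = 7.425%.
Via Northlake: 10% × 15% = 1.5%.
Via Kestrel → Windward: 15% × 100% × 77% = 11.55%.
Total: 7.425% + 1.5% + 11.55% = 20.475%.
Rounded: 20.48%.

20.48%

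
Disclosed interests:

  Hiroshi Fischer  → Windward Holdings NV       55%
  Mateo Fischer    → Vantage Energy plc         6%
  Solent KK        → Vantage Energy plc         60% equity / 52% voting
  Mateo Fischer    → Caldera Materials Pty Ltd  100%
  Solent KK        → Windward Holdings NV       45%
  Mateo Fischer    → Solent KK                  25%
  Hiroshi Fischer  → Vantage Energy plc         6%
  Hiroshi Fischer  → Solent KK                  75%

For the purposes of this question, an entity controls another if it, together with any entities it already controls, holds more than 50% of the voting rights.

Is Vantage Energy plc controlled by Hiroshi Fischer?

Hiroshi holds 75% of Solent, so Hiroshi controls Solent.
Hiroshi and Solent together hold 6% + 52% = 58% of Vantage, so Hiroshi controls Vantage.

Yes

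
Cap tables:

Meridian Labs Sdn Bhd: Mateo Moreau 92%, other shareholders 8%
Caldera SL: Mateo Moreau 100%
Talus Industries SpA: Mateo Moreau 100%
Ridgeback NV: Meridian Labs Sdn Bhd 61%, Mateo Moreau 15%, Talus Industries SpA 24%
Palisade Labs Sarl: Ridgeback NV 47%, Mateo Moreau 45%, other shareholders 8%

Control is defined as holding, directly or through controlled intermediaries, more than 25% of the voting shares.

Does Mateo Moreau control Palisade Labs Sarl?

Mateo holds 100% of Talus, so Mateo controls Talus.
Mateo holds 92% of Meridian, so Mateo controls Meridian.
Meridian and Mateo and Talus together hold 61% + 15% + 24% = 100% of Ridgeback, so Mateo controls Ridgeback.
Ridgeback and Mateo together hold 47% + 45% = 92% of Palisade, so Mateo controls Palisade.

Yes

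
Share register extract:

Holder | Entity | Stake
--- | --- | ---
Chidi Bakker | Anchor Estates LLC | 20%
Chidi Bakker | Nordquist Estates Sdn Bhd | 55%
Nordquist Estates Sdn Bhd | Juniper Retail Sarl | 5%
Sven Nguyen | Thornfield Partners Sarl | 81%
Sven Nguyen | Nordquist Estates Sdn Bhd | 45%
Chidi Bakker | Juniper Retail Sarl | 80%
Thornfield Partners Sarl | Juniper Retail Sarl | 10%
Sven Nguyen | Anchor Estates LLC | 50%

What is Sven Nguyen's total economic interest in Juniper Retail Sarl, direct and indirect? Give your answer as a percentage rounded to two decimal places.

Sven reaches Juniper along 2 paths.
Via Thornfield: 81% × 10% = 8.1%.
Via Nordquist: 45% × 5% = 2.25%.
Total: 8.1% + 2.25% = 10.35%.

10.35%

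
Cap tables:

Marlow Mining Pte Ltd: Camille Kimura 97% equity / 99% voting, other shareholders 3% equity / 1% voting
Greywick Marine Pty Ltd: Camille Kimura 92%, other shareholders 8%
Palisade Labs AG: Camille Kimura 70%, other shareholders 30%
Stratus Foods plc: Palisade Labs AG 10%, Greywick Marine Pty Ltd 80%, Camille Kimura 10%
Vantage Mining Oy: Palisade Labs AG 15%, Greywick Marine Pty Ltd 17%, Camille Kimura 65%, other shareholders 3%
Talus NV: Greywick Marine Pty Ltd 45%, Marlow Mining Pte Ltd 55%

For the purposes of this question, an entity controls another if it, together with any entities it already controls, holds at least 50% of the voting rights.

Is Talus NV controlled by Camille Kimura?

Yes

Camille holds 99% of Marlow, so Camille controls Marlow.
Camille holds 92% of Greywick, so Camille controls Greywick.
Greywick and Marlow together hold 45% + 55% = 100% of Talus, so Camille controls Talus.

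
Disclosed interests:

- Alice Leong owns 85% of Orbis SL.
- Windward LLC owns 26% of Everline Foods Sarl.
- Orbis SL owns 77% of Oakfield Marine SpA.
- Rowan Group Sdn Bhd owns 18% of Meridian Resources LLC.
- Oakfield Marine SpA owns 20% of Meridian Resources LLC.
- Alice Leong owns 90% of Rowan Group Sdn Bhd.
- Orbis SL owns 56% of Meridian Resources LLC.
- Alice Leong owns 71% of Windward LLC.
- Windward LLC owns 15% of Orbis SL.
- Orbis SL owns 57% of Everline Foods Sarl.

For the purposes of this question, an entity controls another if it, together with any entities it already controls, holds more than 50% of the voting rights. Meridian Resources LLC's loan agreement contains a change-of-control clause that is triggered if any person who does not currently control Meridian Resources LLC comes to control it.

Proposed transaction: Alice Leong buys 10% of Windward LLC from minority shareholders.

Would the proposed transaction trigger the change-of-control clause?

The purchase changes only Alice's holdings, so Alice is the only person who could newly come to control Meridian.
Alice holds 71% of Windward, so Alice controls Windward.
Alice and Windward together hold 85% + 15% = 100% of Orbis, so Alice controls Orbis.
Orbis holds 77% of Oakfield, so Alice controls Oakfield.
Alice holds 90% of Rowan, so Alice controls Rowan.
Orbis and Oakfield and Rowan together hold 56% + 20% + 18% = 94% of Meridian, so Alice controls Meridian.
So Alice already controls Meridian before the transaction.
After the purchase, Alice's direct stake in Windward rises to 71% + 10% = 81%.
Alice controlled Meridian already, so this is not a new person acquiring control; every other person's position is unchanged or reduced.
No new person acquires control, so the clause is not triggered.

No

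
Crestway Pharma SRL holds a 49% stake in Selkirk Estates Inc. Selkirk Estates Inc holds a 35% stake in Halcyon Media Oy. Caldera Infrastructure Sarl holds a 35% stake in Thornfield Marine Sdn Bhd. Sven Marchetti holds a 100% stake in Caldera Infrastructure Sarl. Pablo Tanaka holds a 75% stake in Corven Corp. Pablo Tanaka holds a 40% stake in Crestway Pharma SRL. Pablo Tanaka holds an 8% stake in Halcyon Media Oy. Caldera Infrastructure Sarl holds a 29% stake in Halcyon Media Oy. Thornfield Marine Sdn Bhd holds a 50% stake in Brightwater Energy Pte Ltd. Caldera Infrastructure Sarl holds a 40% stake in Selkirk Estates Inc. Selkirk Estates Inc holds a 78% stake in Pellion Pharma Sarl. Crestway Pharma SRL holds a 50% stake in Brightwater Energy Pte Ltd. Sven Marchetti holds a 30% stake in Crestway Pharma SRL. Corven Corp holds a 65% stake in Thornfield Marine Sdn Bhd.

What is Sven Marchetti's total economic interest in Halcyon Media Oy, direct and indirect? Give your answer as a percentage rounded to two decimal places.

48.15%

Sven reaches Halcyon along 3 paths.
Via Crestway → Selkirk: 30% × 49% × 35% = 5.145%.
Via Caldera → Selkirk: 100% × 40% × 35% = 14%.
Via Caldera: 100% × 29% = 29%.
Total: 5.145% + 14% + 29% = 48.145%.
Rounded: 48.15%.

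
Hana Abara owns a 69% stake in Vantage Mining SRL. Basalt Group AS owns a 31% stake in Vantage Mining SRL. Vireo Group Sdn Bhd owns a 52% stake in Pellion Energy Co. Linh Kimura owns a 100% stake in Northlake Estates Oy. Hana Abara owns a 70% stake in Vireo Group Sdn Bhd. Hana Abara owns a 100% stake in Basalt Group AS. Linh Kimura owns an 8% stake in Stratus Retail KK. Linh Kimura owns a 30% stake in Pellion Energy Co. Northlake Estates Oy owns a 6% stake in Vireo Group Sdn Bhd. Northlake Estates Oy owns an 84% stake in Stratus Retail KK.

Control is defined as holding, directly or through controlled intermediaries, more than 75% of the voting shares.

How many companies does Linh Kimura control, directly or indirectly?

2

Linh holds 100% of Northlake, so Linh controls Northlake.
Northlake and Linh together hold 84% + 8% = 92% of Stratus, so Linh controls Stratus.
No other company's threshold is met.
Linh controls 2 companies.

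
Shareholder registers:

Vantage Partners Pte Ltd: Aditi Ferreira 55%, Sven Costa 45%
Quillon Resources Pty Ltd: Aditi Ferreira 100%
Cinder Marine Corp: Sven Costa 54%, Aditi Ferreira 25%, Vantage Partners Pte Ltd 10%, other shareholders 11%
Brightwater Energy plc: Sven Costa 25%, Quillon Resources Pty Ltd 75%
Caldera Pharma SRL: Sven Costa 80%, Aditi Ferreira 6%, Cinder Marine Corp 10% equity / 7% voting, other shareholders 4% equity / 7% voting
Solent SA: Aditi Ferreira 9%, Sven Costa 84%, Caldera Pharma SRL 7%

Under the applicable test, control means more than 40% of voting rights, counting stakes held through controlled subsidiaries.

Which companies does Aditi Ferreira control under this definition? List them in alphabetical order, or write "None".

Aditi holds 55% of Vantage, so Aditi controls Vantage.
Aditi holds 100% of Quillon, so Aditi controls Quillon.
Quillon holds 75% of Brightwater, so Aditi controls Brightwater.
No other company's threshold is met.

Brightwater Energy plc, Quillon Resources Pty Ltd, Vantage Partners Pte Ltd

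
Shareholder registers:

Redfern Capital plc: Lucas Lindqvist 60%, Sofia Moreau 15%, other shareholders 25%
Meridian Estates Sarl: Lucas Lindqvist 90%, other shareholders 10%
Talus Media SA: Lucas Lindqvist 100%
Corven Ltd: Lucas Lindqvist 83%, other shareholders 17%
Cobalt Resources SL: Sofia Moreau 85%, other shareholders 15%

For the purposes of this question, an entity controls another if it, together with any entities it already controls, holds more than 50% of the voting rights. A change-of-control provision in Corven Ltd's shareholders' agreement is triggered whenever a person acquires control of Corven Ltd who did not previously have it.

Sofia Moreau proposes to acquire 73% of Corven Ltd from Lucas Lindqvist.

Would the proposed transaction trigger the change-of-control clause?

Yes

The purchase adds only to Sofia's holdings (Lucas's stake shrinks), so Sofia is the only person who could newly come to control Corven.
Sofia holds 85% of Cobalt, so Sofia controls Cobalt.
Neither Sofia nor any entity Sofia controls holds any voting interest in Corven.
So before the transaction, Sofia does not control Corven.
After the purchase, Sofia holds 73% of Corven directly, and Lucas's stake falls to 10%.
Sofia holds 73% of Corven, so Sofia controls Corven.
Sofia did not control Corven before and does after, so the clause is triggered.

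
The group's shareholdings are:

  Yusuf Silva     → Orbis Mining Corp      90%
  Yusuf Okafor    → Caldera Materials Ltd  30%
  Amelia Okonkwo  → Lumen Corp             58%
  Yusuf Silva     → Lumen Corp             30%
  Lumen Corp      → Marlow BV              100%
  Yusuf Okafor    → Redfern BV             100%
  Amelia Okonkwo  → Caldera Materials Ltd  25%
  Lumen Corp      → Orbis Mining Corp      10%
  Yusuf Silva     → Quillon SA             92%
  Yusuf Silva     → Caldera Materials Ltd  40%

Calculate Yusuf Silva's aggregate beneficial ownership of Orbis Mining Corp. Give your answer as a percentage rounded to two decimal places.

Yusuf Silva reaches Orbis along 2 paths.
Via Lumen: 30% × 10% = 3%.
Direct stake: 90% = 90%.
Total: 3% + 90% = 93%.
Rounded: 93.00%.

93.00%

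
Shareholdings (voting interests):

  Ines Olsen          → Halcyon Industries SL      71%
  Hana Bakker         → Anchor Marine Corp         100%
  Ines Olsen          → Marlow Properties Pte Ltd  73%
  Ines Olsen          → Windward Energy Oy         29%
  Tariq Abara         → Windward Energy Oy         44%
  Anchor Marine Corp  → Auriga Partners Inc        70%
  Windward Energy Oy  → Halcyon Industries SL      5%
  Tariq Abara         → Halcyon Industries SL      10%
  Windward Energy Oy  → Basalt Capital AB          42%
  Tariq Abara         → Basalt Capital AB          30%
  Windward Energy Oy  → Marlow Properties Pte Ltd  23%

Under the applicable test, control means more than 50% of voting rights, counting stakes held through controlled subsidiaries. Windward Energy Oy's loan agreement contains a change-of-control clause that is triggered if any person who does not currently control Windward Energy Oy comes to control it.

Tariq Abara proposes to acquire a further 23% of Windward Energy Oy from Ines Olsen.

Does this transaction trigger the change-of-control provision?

Yes

The purchase adds only to Tariq's holdings (Ines's stake shrinks), so Tariq is the only person who could newly come to control Windward.
Tariq's largest direct stake is 44% in Windward, which does not meet the threshold, so Tariq controls no company.
In Windward, Tariq's side holds only 44%, not > 50%.
So before the transaction, Tariq does not control Windward.
After the purchase, Tariq's direct stake in Windward rises to 44% + 23% = 67%, and Ines's stake falls to 6%.
Tariq holds 67% of Windward, so Tariq controls Windward.
Tariq did not control Windward before and does after, so the clause is triggered.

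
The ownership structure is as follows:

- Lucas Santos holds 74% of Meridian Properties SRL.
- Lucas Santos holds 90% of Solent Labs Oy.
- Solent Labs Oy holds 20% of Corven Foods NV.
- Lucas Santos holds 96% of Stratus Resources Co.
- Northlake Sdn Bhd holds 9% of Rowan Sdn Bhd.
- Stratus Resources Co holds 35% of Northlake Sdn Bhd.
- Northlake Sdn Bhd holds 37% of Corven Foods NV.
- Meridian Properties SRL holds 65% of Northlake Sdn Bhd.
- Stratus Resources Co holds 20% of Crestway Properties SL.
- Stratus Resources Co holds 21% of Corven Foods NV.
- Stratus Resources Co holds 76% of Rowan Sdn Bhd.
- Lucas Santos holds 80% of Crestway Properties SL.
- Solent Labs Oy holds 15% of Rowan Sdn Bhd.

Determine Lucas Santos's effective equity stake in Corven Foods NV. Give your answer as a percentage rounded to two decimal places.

68.39%

Lucas reaches Corven along 4 paths.
Via Solent: 90% × 20% = 18%.
Via Stratus → Northlake: 96% × 35% × 37% = 12.432%.
Via Meridian → Northlake: 74% × 65% × 37% = 17.797%.
Via Stratus: 96% × 21% = 20.16%.
Total: 18% + 12.432% + 17.797% + 20.16% = 68.389%.
Rounded: 68.39%.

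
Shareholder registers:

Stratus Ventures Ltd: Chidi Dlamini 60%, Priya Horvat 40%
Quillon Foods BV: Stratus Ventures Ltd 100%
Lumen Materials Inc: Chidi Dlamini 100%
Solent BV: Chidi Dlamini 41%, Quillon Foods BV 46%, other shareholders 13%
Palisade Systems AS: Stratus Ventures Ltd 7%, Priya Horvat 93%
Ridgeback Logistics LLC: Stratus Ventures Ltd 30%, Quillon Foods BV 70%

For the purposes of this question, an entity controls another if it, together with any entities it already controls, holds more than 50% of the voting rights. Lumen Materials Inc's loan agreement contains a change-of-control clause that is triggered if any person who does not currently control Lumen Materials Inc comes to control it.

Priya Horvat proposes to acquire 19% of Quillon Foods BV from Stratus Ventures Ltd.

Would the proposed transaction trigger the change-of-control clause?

The purchase adds only to Priya's holdings (Stratus's stake shrinks), so Priya is the only person who could newly come to control Lumen.
Priya holds 93% of Palisade, so Priya controls Palisade.
Neither Priya nor any entity Priya controls holds any voting interest in Lumen.
So before the transaction, Priya does not control Lumen.
After the purchase, Priya holds 19% of Quillon directly, and Stratus's stake falls to 81%.
Priya's side now holds 19% of Quillon, not > 50%, so Priya still does not control Quillon.
After the transaction, neither Priya nor any entity Priya controls holds a voting interest in Lumen, so Priya still does not control it.
No new person acquires control, so the clause is not triggered.

No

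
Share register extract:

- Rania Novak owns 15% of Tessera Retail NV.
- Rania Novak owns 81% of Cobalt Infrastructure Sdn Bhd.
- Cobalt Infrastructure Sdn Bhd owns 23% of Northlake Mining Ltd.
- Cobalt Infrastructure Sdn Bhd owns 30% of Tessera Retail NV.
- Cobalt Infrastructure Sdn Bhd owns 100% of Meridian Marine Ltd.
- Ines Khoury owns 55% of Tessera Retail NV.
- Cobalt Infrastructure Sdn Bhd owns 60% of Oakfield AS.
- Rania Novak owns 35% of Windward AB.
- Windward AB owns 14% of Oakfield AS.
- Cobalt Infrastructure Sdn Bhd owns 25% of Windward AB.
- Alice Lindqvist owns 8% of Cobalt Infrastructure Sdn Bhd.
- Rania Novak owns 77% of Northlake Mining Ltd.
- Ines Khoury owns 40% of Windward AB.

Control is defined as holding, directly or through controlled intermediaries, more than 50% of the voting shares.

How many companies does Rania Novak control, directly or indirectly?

5

Rania holds 81% of Cobalt, so Rania controls Cobalt.
Rania and Cobalt together hold 35% + 25% = 60% of Windward, so Rania controls Windward.
Rania and Cobalt together hold 77% + 23% = 100% of Northlake, so Rania controls Northlake.
Windward and Cobalt together hold 14% + 60% = 74% of Oakfield, so Rania controls Oakfield.
Cobalt holds 100% of Meridian, so Rania controls Meridian.
No other company's threshold is met.
Rania controls 5 companies.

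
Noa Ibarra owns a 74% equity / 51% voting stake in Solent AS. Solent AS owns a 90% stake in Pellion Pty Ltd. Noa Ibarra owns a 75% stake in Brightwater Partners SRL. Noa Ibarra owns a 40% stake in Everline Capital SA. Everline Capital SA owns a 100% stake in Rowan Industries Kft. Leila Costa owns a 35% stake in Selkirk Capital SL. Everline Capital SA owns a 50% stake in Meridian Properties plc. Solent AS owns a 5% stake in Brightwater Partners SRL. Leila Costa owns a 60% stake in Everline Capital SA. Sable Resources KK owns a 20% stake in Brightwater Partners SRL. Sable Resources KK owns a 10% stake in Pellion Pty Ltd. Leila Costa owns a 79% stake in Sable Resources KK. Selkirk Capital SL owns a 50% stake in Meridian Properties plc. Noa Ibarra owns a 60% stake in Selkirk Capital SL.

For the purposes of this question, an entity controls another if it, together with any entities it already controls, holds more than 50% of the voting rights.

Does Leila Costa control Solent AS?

No

Leila holds 60% of Everline, so Leila controls Everline.
Leila holds 79% of Sable, so Leila controls Sable.
Everline holds 100% of Rowan, so Leila controls Rowan.
Neither Leila nor any entity Leila controls holds any voting interest in Solent.
So Leila does not control Solent.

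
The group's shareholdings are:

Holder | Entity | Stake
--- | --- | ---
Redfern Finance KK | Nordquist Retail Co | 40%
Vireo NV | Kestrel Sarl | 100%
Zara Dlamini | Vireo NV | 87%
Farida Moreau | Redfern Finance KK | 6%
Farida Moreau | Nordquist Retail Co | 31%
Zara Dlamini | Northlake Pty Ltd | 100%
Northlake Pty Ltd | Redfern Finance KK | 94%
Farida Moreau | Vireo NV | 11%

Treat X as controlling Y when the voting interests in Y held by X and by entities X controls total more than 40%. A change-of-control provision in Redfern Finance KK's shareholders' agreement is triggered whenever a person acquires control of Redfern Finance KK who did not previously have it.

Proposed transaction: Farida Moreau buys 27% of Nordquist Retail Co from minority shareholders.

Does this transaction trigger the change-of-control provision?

No

The purchase changes only Farida's holdings, so Farida is the only person who could newly come to control Redfern.
Farida's largest direct stake is 31% in Nordquist, which does not meet the threshold, so Farida controls no company.
In Redfern, Farida's side holds only 6%, not > 40%.
So before the transaction, Farida does not control Redfern.
After the purchase, Farida's direct stake in Nordquist rises to 31% + 27% = 58%.
Farida holds 58% of Nordquist, so Farida controls Nordquist.
After the transaction, Farida's side holds 6% of Redfern, not > 40%, so Farida still does not control Redfern.
No new person acquires control, so the clause is not triggered.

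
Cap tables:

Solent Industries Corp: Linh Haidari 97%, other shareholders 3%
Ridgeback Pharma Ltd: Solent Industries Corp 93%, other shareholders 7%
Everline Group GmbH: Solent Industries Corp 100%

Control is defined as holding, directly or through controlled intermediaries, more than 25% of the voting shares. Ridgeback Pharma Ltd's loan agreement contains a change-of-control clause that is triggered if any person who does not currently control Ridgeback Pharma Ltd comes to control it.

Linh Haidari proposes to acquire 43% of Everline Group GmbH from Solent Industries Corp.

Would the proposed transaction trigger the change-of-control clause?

The purchase adds only to Linh's holdings (Solent's stake shrinks), so Linh is the only person who could newly come to control Ridgeback.
Linh holds 97% of Solent, so Linh controls Solent.
Solent holds 93% of Ridgeback, so Linh controls Ridgeback.
So Linh already controls Ridgeback before the transaction.
After the purchase, Linh holds 43% of Everline directly, and Solent's stake falls to 57%.
Linh controlled Ridgeback already, so this is not a new person acquiring control; every other person's position is unchanged or reduced.
No new person acquires control, so the clause is not triggered.

No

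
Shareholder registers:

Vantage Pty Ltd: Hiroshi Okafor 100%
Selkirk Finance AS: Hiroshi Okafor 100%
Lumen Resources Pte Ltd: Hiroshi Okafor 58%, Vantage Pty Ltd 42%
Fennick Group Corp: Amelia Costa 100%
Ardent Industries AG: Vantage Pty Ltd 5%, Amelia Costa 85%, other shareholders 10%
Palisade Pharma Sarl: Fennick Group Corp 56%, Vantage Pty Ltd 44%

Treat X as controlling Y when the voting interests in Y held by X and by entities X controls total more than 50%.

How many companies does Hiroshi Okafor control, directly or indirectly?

Hiroshi holds 100% of Vantage, so Hiroshi controls Vantage.
Hiroshi holds 100% of Selkirk, so Hiroshi controls Selkirk.
Hiroshi and Vantage together hold 58% + 42% = 100% of Lumen, so Hiroshi controls Lumen.
No other company's threshold is met.
Hiroshi controls 3 companies.

3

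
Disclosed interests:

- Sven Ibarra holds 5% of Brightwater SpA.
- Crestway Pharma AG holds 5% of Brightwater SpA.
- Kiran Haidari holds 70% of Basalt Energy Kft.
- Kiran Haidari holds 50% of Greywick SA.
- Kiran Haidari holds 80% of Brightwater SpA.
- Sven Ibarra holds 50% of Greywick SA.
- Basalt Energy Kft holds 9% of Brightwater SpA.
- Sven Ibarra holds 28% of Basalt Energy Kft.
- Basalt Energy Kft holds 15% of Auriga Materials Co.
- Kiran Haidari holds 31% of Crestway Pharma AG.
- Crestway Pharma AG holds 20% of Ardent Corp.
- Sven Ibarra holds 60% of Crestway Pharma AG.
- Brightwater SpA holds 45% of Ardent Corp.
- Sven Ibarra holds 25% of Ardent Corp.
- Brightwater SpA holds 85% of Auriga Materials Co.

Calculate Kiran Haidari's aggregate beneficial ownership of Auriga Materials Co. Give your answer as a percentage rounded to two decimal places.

85.17%

Kiran reaches Auriga along 4 paths.
Via Brightwater: 80% × 85% = 68%.
Via Crestway → Brightwater: 31% × 5% × 85% = 1.3175%.
Via Basalt → Brightwater: 70% × 9% × 85% = 5.355%.
Via Basalt: 70% × 15% = 10.5%.
Total: 68% + 1.3175% + 5.355% + 10.5% = 85.1725%.
Rounded: 85.17%.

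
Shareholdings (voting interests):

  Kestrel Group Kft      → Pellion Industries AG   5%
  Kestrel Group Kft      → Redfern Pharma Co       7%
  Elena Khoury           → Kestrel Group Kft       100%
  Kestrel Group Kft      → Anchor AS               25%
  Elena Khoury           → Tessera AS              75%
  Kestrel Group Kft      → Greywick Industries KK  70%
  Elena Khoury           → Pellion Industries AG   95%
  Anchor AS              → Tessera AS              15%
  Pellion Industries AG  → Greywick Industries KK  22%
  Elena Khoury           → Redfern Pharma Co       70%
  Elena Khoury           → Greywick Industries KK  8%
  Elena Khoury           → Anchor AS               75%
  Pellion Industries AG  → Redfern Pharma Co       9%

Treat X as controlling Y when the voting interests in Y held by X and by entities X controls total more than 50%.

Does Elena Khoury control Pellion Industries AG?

Elena holds 100% of Kestrel, so Elena controls Kestrel.
Elena and Kestrel together hold 95% + 5% = 100% of Pellion, so Elena controls Pellion.

Yes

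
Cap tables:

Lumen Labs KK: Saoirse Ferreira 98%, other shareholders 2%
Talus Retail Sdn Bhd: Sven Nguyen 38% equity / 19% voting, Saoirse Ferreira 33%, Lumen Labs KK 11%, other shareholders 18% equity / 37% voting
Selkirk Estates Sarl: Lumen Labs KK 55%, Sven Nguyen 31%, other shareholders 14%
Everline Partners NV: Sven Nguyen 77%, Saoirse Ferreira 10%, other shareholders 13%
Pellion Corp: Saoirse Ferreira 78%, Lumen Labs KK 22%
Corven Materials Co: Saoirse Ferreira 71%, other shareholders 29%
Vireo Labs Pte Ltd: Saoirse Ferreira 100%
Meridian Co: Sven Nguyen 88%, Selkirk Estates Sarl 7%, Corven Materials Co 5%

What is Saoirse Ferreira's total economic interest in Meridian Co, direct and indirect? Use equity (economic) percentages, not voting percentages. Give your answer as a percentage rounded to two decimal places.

Saoirse reaches Meridian along 2 paths.
Via Lumen → Selkirk: 98% × 55% × 7% = 3.773%.
Via Corven: 71% × 5% = 3.55%.
Total: 3.773% + 3.55% = 7.323%.
Rounded: 7.32%.

7.32%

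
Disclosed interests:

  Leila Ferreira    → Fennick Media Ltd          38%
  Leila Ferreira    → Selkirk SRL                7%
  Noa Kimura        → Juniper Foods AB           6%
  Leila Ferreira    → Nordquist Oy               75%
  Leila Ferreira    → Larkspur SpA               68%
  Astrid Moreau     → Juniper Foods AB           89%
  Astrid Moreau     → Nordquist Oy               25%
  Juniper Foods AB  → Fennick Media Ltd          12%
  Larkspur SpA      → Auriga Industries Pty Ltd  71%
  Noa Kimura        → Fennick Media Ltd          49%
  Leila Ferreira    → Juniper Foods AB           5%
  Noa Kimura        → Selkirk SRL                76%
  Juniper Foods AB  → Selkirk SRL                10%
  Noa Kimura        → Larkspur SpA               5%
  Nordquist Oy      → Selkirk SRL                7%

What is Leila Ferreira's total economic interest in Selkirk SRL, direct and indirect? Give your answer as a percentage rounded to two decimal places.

Leila reaches Selkirk along 3 paths.
Via Nordquist: 75% × 7% = 5.25%.
Via Juniper: 5% × 10% = 0.5%.
Direct stake: 7% = 7%.
Total: 5.25% + 0.5% + 7% = 12.75%.

12.75%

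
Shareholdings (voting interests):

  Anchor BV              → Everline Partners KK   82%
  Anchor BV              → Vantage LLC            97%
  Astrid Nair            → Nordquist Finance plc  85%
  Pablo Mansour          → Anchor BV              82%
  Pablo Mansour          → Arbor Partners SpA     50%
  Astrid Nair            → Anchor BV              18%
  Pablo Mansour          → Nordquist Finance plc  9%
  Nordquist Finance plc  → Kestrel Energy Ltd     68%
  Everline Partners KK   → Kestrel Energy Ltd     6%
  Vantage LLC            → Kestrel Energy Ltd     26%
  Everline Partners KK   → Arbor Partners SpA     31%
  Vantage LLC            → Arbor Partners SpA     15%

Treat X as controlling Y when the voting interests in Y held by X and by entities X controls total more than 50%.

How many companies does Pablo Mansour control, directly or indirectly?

Pablo holds 82% of Anchor, so Pablo controls Anchor.
Anchor holds 82% of Everline, so Pablo controls Everline.
Anchor holds 97% of Vantage, so Pablo controls Vantage.
Vantage and Pablo and Everline together hold 15% + 50% + 31% = 96% of Arbor, so Pablo controls Arbor.
No other company's threshold is met.
Pablo controls 4 companies.

4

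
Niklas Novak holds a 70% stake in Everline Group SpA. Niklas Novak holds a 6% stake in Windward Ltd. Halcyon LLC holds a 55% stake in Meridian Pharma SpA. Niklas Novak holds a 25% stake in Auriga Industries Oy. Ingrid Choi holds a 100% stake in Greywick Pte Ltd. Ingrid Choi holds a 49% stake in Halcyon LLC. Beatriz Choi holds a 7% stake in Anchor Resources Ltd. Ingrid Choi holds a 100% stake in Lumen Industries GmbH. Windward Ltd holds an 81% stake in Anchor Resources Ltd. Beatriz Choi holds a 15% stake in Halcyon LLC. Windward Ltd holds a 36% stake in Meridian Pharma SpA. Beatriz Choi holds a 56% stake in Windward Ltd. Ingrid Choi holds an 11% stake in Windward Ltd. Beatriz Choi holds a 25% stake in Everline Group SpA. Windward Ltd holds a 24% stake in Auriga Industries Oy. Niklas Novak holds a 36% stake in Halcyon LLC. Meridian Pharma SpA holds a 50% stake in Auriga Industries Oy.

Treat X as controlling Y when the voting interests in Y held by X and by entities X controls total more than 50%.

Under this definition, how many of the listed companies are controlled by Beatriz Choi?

Beatriz holds 56% of Windward, so Beatriz controls Windward.
Windward and Beatriz together hold 81% + 7% = 88% of Anchor, so Beatriz controls Anchor.
No other company's threshold is met.
Beatriz controls 2 companies.

2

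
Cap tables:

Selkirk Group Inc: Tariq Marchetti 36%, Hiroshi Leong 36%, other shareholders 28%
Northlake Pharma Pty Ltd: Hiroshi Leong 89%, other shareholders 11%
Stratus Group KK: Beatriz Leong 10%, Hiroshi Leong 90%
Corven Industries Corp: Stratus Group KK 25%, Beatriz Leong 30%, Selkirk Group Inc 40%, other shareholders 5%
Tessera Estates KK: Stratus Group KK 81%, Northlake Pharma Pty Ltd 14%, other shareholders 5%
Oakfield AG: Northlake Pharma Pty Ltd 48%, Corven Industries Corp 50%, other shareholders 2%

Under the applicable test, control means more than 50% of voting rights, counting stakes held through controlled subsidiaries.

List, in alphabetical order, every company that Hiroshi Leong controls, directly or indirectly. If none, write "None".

Northlake Pharma Pty Ltd, Stratus Group KK, Tessera Estates KK

Hiroshi holds 89% of Northlake, so Hiroshi controls Northlake.
Hiroshi holds 90% of Stratus, so Hiroshi controls Stratus.
Stratus and Northlake together hold 81% + 14% = 95% of Tessera, so Hiroshi controls Tessera.
No other company's threshold is met.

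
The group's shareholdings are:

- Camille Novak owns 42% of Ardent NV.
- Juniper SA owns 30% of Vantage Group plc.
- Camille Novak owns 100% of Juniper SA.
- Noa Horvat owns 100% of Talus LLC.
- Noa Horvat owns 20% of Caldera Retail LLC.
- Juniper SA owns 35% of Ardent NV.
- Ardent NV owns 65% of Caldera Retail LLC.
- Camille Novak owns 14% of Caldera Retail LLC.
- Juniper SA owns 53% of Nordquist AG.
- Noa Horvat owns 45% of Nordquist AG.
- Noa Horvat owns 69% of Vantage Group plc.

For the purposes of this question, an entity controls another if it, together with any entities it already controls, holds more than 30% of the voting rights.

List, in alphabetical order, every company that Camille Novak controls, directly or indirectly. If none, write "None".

Ardent NV, Caldera Retail LLC, Juniper SA, Nordquist AG

Camille holds 100% of Juniper, so Camille controls Juniper.
Juniper and Camille together hold 35% + 42% = 77% of Ardent, so Camille controls Ardent.
Juniper holds 53% of Nordquist, so Camille controls Nordquist.
Ardent and Camille together hold 65% + 14% = 79% of Caldera, so Camille controls Caldera.
No other company's threshold is met.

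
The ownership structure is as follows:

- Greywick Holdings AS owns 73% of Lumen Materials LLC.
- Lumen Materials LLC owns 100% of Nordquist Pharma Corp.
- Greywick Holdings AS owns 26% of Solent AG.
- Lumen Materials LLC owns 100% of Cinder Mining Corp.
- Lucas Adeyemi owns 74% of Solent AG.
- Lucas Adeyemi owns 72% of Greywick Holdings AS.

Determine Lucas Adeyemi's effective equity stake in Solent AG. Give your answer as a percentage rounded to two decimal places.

Lucas reaches Solent along 2 paths.
Direct stake: 74% = 74%.
Via Greywick: 72% × 26% = 18.72%.
Total: 74% + 18.72% = 92.72%.

92.72%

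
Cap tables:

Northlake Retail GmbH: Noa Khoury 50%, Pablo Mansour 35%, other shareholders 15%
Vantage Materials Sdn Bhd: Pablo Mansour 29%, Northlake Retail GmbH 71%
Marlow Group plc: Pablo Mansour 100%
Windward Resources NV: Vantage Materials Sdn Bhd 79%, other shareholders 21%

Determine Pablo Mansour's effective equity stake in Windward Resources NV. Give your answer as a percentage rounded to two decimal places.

42.54%

Pablo reaches Windward along 2 paths.
Via Vantage: 29% × 79% = 22.91%.
Via Northlake → Vantage: 35% × 71% × 79% = 19.6315%.
Total: 22.91% + 19.6315% = 42.5415%.
Rounded: 42.54%.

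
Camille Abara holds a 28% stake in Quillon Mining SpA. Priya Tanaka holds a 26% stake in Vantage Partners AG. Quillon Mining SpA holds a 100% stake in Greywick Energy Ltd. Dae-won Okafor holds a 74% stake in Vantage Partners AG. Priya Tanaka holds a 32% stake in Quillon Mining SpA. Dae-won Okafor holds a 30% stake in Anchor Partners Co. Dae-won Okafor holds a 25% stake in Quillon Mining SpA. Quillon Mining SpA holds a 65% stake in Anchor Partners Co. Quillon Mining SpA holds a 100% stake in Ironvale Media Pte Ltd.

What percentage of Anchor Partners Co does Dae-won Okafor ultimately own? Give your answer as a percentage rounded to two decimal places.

46.25%

Dae-won reaches Anchor along 2 paths.
Via Quillon: 25% × 65% = 16.25%.
Direct stake: 30% = 30%.
Total: 16.25% + 30% = 46.25%.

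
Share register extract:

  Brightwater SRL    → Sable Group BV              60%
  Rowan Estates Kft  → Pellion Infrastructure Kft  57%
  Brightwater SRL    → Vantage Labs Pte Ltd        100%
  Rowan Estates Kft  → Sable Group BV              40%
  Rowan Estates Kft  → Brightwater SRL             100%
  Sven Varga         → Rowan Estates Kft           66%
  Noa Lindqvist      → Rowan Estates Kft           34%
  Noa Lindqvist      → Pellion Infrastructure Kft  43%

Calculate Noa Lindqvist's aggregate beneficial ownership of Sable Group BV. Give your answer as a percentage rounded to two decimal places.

34.00%

Noa reaches Sable along 2 paths.
Via Rowan → Brightwater: 34% × 100% × 60% = 20.4%.
Via Rowan: 34% × 40% = 13.6%.
Total: 20.4% + 13.6% = 34%.
Rounded: 34.00%.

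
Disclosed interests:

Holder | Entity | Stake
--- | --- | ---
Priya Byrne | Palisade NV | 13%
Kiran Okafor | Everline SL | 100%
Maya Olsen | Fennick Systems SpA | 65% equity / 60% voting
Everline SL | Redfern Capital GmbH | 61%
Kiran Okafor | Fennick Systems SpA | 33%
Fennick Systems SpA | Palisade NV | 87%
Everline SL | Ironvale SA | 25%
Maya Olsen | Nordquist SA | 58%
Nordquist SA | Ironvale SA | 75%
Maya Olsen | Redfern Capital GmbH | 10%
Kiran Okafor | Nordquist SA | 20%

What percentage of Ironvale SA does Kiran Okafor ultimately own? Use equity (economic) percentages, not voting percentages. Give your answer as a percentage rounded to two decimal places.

40.00%

Kiran reaches Ironvale along 2 paths.
Via Everline: 100% × 25% = 25%.
Via Nordquist: 20% × 75% = 15%.
Total: 25% + 15% = 40%.
Rounded: 40.00%.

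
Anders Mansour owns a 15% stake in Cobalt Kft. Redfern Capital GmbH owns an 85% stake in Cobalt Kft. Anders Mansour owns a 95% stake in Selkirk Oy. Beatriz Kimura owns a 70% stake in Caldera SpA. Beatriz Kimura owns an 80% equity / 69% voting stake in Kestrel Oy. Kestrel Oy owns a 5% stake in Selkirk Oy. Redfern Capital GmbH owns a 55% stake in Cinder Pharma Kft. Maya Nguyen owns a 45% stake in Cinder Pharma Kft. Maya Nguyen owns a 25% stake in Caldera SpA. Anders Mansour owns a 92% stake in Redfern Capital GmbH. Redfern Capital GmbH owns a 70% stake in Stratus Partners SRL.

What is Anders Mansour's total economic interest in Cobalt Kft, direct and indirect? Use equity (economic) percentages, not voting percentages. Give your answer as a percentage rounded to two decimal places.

93.20%

Anders reaches Cobalt along 2 paths.
Via Redfern: 92% × 85% = 78.2%.
Direct stake: 15% = 15%.
Total: 78.2% + 15% = 93.2%.
Rounded: 93.20%.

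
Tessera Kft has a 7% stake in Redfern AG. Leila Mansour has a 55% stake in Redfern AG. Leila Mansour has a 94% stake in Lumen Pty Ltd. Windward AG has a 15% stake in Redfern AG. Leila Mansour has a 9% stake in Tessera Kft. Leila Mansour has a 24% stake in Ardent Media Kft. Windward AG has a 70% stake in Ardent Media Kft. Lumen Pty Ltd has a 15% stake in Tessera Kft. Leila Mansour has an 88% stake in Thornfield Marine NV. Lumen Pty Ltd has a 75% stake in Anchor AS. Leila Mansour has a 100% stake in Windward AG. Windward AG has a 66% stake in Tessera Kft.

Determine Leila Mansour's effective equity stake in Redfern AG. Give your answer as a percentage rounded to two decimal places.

Leila reaches Redfern along 5 paths.
Via Tessera: 9% × 7% = 0.63%.
Via Lumen → Tessera: 94% × 15% × 7% = 0.987%.
Via Windward → Tessera: 100% × 66% × 7% = 4.62%.
Via Windward: 100% × 15% = 15%.
Direct stake: 55% = 55%.
Total: 0.63% + 0.987% + 4.62% + 15% + 55% = 76.237%.
Rounded: 76.24%.

76.24%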